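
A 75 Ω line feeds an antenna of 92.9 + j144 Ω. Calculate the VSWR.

VSWR ≈ 4.81

Γ = (Z_L − Z_0)/(Z_L + Z_0) = (17.9 + j144)/(167.9 + j144)
|Γ| = 145/221 = 0.656
VSWR = (1 + |Γ|)/(1 − |Γ|) = 1.66/0.344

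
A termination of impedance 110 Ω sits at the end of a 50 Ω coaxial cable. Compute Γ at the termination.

Γ = 0.375

Γ = (Z_L − Z_0)/(Z_L + Z_0) = (110 − 50)/(110 + 50) = 60/160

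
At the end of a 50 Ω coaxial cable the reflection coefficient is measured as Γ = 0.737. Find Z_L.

Z_L ≈ 330 Ω

Z_L = Z_0·(1 + Γ)/(1 − Γ) = 50·(1.74)/(0.263)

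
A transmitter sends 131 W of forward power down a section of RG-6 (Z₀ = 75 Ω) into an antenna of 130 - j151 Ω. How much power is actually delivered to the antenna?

|Γ| = |(55 − j151)/(205 − j151)| = 0.631
|Γ|² = 0.398
P_refl = |Γ|²·P_inc = 52.2 W, P_del = (1 − |Γ|²)·P_inc = 78.8 W

P_delivered ≈ 78.8 W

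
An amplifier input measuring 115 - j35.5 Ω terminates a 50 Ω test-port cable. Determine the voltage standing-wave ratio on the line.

Γ = (Z_L − Z_0)/(Z_L + Z_0) = (65 − j35.5)/(165 − j35.5)
|Γ| = 74.1/169 = 0.439
VSWR = (1 + |Γ|)/(1 − |Γ|) = 1.44/0.561

VSWR ≈ 2.56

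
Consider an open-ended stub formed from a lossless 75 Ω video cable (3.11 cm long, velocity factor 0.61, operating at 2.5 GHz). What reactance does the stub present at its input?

X_in ≈ 147 Ω (inductive)

λ = v/f = 0.61·c / 2.5 GHz = 0.0732 m
βl = 2π·l/λ = 2π × 0.425 = 153°
tan(βl) = -0.511
For an open-ended stub, Z_in = −jZ_0·cot(βl) = −jZ_0/tan(βl)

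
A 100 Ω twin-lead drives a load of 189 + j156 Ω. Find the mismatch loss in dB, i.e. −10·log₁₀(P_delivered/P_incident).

mismatch loss ≈ 1.54 dB

Γ = (89 + j156)/(289 + j156), |Γ| = 0.547
|Γ|² = 0.299, so P_del/P_inc = 1 − |Γ|² = 0.701
ML = −10·log₁₀(1 − |Γ|²)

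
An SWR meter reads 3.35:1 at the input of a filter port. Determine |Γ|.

|Γ| = (S − 1)/(S + 1) = (3.35 − 1)/(3.35 + 1) = 2.35/4.35

|Γ| ≈ 0.54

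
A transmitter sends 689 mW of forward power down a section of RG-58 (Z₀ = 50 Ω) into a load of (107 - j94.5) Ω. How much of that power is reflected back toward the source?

|Γ| = |(57 − j94.5)/(157 − j94.5)| = 0.602
|Γ|² = 0.363
P_refl = |Γ|²·P_inc = 250 mW, P_del = (1 − |Γ|²)·P_inc = 439 mW

P_reflected ≈ 250 mW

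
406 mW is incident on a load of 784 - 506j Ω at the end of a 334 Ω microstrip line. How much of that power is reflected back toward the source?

P_reflected ≈ 124 mW

|Γ| = |(450 − j506)/(1118 − j506)| = 0.552
|Γ|² = 0.304
P_refl = |Γ|²·P_inc = 124 mW, P_del = (1 − |Γ|²)·P_inc = 282 mW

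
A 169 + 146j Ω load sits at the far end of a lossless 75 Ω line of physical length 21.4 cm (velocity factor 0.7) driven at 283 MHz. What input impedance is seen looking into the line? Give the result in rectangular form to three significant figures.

Z_in ≈ 18.1 + j0.808 Ω

λ = v/f = 0.7·c / 283 MHz = 0.742 m
βl = 2π·l/λ = 2π × 0.288 = 104°
tan(βl) = tan(104°) = -4.06
Z_in = Z_0·(Z_L + jZ_0·tanβl)/(Z_0 + jZ_L·tanβl)
     = 75·(169 − j159)/(668 − j687)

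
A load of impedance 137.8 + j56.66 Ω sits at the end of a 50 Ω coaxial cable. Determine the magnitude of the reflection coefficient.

Γ = (Z_L − Z_0)/(Z_L + Z_0) = (87.8 + j56.66)/(187.8 + j56.66)
|Γ| = 104/196

|Γ| ≈ 0.533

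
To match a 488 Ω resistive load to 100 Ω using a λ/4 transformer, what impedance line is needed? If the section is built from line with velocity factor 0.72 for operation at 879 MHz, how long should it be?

Z_qwt ≈ 221 Ω; length ≈ 6.14 cm

Z_qwt = √(Z_0·R_L) = √(100 × 488) = √48800
λ = 0.72·c/f = 0.246 m, so l = λ/4 = 0.0614 m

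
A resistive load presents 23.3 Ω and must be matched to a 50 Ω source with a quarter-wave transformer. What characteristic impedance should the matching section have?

Z_qwt ≈ 34.1 Ω

Z_qwt = √(Z_0·R_L) = √(50 × 23.3) = √1165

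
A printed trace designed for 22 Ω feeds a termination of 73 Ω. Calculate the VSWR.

VSWR ≈ 3.32

Γ = (73 − 22)/(73 + 22) = 0.537
VSWR = (1 + 0.537)/(1 − 0.537)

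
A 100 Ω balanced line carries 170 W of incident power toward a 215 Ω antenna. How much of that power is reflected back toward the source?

Γ = (215 − 100)/(215 + 100) = 0.365
|Γ|² = 0.133
P_refl = |Γ|²·P_inc = 22.7 W, P_del = (1 − |Γ|²)·P_inc = 147 W

P_reflected ≈ 22.7 W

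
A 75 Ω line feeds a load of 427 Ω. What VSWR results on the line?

Γ = (427 − 75)/(427 + 75) = 0.701
VSWR = (1 + 0.701)/(1 − 0.701)

VSWR ≈ 5.69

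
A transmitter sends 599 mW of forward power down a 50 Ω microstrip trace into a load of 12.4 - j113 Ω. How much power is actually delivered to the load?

|Γ| = |(-37.6 − j113)/(62.4 − j113)| = 0.923
|Γ|² = 0.851
P_refl = |Γ|²·P_inc = 510 mW, P_del = (1 − |Γ|²)·P_inc = 89.2 mW

P_delivered ≈ 89.2 mW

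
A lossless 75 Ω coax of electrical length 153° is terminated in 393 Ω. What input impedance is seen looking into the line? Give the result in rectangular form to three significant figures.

Z_in ≈ 60.9 + j124 Ω

tan(βl) = tan(153°) = -0.51
Z_in = Z_0·(Z_L + jZ_0·tanβl)/(Z_0 + jZ_L·tanβl)
     = 75·(393 − j38.2)/(75 − j200)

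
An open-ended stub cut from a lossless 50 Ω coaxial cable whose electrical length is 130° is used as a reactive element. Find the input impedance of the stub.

Z_in ≈ +j42 Ω

tan(βl) = -1.19
For an open-ended stub, Z_in = −jZ_0·cot(βl) = −jZ_0/tan(βl)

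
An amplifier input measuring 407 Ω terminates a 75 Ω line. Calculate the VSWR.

VSWR ≈ 5.43

For a purely resistive load, VSWR = R_L/Z_0 or Z_0/R_L (whichever > 1) = 407/75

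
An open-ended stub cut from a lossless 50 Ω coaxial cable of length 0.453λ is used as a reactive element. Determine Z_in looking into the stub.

βl = 2π × 0.453 = 163°
tan(βl) = -0.304
For an open-ended stub, Z_in = −jZ_0·cot(βl) = −jZ_0/tan(βl)

Z_in ≈ +j164 Ω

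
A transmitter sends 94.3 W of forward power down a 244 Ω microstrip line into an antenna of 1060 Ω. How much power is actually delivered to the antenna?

P_delivered ≈ 57.4 W

Γ = (1060 − 244)/(1060 + 244) = 0.626
|Γ|² = 0.392
P_refl = |Γ|²·P_inc = 36.9 W, P_del = (1 − |Γ|²)·P_inc = 57.4 W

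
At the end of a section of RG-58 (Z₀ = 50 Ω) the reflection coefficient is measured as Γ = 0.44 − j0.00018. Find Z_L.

Z_L ≈ 129 − j0.0574 Ω

Z_L = Z_0·(1 + Γ)/(1 − Γ) = 50·(1.44 − j0.00018)/(0.56 + j0.00018)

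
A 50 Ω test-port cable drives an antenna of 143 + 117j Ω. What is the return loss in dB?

RL ≈ 3.58 dB

Γ = (93 + j117)/(193 + j117), |Γ| = 0.662
RL = −20·log₁₀|Γ| = −20·log₁₀(0.662)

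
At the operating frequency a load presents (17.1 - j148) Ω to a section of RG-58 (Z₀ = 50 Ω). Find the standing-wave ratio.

Γ = (Z_L − Z_0)/(Z_L + Z_0) = (-32.9 − j148)/(67.1 − j148)
|Γ| = 152/163 = 0.933
VSWR = (1 + |Γ|)/(1 − |Γ|) = 1.93/0.067

VSWR ≈ 28.9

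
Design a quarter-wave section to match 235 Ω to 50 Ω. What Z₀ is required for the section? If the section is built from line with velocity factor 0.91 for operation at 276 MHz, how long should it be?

Z_qwt ≈ 108 Ω; length ≈ 24.7 cm

Z_qwt = √(Z_0·R_L) = √(50 × 235) = √11750
λ = 0.91·c/f = 0.989 m, so l = λ/4 = 0.247 m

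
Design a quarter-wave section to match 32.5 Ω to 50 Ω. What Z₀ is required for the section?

Z_qwt ≈ 40.3 Ω

Z_qwt = √(Z_0·R_L) = √(50 × 32.5) = √1625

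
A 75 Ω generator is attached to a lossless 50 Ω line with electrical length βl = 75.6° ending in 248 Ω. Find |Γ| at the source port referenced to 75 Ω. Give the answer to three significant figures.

tan(βl) = 3.89
Z_in = Z_0·(Z_L + jZ_0·tanβl)/(Z_0 + jZ_L·tanβl) = 10.7 − j12.3 Ω
Γ_s = (Z_in − Z_s)/(Z_in + Z_s) = (-64.3 − j12.3)/(85.7 − j12.3), |Γ_s| = 0.756

|Γ| ≈ 0.756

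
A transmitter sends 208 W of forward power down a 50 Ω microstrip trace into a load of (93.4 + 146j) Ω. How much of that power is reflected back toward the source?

|Γ| = |(43.4 + j146)/(143.4 + j146)| = 0.744
|Γ|² = 0.554
P_refl = |Γ|²·P_inc = 115 W, P_del = (1 − |Γ|²)·P_inc = 92.8 W

P_reflected ≈ 115 W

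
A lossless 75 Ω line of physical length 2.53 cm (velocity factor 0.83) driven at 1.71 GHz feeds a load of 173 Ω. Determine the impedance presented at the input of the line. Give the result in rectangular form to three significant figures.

Z_in ≈ 39.3 − j30.1 Ω

λ = v/f = 0.83·c / 1.71 GHz = 0.146 m
βl = 2π·l/λ = 2π × 0.174 = 62.5°
tan(βl) = tan(62.5°) = 1.92
Z_in = Z_0·(Z_L + jZ_0·tanβl)/(Z_0 + jZ_L·tanβl)
     = 75·(173 + j144)/(75 + j333)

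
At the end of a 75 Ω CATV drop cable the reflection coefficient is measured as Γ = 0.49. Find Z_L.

Z_L = Z_0·(1 + Γ)/(1 − Γ) = 75·(1.49)/(0.51)

Z_L ≈ 219 Ω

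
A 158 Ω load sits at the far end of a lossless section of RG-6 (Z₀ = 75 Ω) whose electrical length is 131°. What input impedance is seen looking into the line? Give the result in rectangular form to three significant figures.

tan(βl) = tan(131°) = -1.15
Z_in = Z_0·(Z_L + jZ_0·tanβl)/(Z_0 + jZ_L·tanβl)
     = 75·(158 − j86.3)/(75 − j182)

Z_in ≈ 53.4 + j43.2 Ω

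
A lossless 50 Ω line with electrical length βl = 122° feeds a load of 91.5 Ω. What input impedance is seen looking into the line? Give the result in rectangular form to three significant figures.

tan(βl) = tan(122°) = -1.6
Z_in = Z_0·(Z_L + jZ_0·tanβl)/(Z_0 + jZ_L·tanβl)
     = 50·(91.5 − j80)/(50 − j146)

Z_in ≈ 34 + j19.6 Ω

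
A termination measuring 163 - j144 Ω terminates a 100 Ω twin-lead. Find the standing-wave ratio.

VSWR ≈ 3.2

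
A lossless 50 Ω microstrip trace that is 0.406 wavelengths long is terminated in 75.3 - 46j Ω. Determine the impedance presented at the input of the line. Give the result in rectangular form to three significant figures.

Z_in ≈ 93.6 + j39.1 Ω

βl = 2π × 0.406 = 146°
tan(βl) = tan(146°) = -0.67
Z_in = Z_0·(Z_L + jZ_0·tanβl)/(Z_0 + jZ_L·tanβl)
     = 50·(75.3 − j79.5)/(19.2 − j50.5)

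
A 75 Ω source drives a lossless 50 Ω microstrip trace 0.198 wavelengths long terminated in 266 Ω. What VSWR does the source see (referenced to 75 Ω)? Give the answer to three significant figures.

βl = 2π × 0.198 = 71.3°
tan(βl) = 2.95
Z_in = Z_0·(Z_L + jZ_0·tanβl)/(Z_0 + jZ_L·tanβl) = 10.4 − j16.3 Ω
Γ_s = (Z_in − Z_s)/(Z_in + Z_s) = (-64.6 − j16.3)/(85.4 − j16.3), |Γ_s| = 0.766
VSWR = (1 + |Γ_s|)/(1 − |Γ_s|)

VSWR ≈ 7.53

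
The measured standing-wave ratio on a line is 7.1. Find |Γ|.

|Γ| = (S − 1)/(S + 1) = (7.1 − 1)/(7.1 + 1) = 6.1/8.1

|Γ| ≈ 0.753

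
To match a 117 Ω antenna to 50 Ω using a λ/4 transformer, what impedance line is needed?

Z_qwt = √(Z_0·R_L) = √(50 × 117) = √5850

Z_qwt ≈ 76.5 Ω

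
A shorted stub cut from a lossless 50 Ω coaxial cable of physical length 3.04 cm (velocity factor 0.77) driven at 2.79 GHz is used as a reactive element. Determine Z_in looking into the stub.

Z_in ≈ −j55.2 Ω

λ = v/f = 0.77·c / 2.79 GHz = 0.0828 m
βl = 2π·l/λ = 2π × 0.367 = 132°
tan(βl) = -1.1
For a shorted stub, Z_in = jZ_0·tan(βl)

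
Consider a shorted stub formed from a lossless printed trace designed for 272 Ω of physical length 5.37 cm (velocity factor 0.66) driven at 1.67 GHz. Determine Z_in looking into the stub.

λ = v/f = 0.66·c / 1.67 GHz = 0.119 m
βl = 2π·l/λ = 2π × 0.453 = 163°
tan(βl) = -0.305
For a shorted stub, Z_in = jZ_0·tan(βl)

Z_in ≈ −j82.9 Ω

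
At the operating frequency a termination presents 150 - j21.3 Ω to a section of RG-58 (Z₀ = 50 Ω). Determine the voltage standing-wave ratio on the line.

VSWR ≈ 3.07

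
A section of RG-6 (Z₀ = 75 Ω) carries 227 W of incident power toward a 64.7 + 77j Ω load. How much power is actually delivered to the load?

|Γ| = |(-10.3 + j77)/(139.7 + j77)| = 0.487
|Γ|² = 0.237
P_refl = |Γ|²·P_inc = 53.8 W, P_del = (1 − |Γ|²)·P_inc = 173 W

P_delivered ≈ 173 W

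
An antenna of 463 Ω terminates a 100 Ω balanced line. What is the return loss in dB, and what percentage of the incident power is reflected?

RL ≈ 3.81 dB; 41.6% of incident power reflected

Γ = (463 − 100)/(463 + 100) = 0.645
RL = −20·log₁₀(0.645) = 3.81 dB
P_refl/P_inc = |Γ|² = 0.416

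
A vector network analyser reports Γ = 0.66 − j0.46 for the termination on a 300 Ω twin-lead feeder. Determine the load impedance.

Z_L = Z_0·(1 + Γ)/(1 − Γ) = 300·(1.66 − j0.46)/(0.34 + j0.46)

Z_L ≈ 323 − j844 Ω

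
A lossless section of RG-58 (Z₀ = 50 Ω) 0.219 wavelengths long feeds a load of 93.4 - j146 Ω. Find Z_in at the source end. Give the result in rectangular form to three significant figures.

Z_in ≈ 7.35 + j2.4 Ω

βl = 2π × 0.219 = 78.8°
tan(βl) = tan(78.8°) = 5.07
Z_in = Z_0·(Z_L + jZ_0·tanβl)/(Z_0 + jZ_L·tanβl)
     = 50·(93.4 + j107)/(790 + j473)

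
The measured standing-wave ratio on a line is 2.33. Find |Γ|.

|Γ| ≈ 0.399

|Γ| = (S − 1)/(S + 1) = (2.33 − 1)/(2.33 + 1) = 1.33/3.33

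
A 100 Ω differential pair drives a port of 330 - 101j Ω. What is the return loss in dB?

RL ≈ 4.9 dB

Γ = (230 − j101)/(430 − j101), |Γ| = 0.569
RL = −20·log₁₀|Γ| = −20·log₁₀(0.569)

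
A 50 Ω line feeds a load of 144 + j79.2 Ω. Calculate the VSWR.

Γ = (Z_L − Z_0)/(Z_L + Z_0) = (94 + j79.2)/(194 + j79.2)
|Γ| = 123/210 = 0.587
VSWR = (1 + |Γ|)/(1 − |Γ|) = 1.59/0.413

VSWR ≈ 3.84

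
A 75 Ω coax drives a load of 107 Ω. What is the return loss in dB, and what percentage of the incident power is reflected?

RL ≈ 15.1 dB; 3.09% of incident power reflected

Γ = (107 − 75)/(107 + 75) = 0.176
RL = −20·log₁₀(0.176) = 15.1 dB
P_refl/P_inc = |Γ|² = 0.0309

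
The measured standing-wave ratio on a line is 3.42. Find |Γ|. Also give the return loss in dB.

|Γ| ≈ 0.548; return loss ≈ 5.23 dB

|Γ| = (S − 1)/(S + 1) = (3.42 − 1)/(3.42 + 1) = 2.42/4.42
RL = −20·log₁₀|Γ| = −20·log₁₀(0.548)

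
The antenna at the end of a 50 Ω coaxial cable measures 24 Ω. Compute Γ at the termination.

Γ = -0.351

Γ = (Z_L − Z_0)/(Z_L + Z_0) = (24 − 50)/(24 + 50) = -26/74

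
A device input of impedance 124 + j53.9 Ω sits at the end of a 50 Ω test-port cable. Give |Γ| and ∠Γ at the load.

Γ ≈ 0.503 ∠ 18.9°

Γ = (Z_L − Z_0)/(Z_L + Z_0) = (74 + j53.9)/(174 + j53.9)
|Γ| = 91.5/182 = 0.503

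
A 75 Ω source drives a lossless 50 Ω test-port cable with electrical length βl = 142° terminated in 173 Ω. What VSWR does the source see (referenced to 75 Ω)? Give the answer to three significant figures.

tan(βl) = -0.781
Z_in = Z_0·(Z_L + jZ_0·tanβl)/(Z_0 + jZ_L·tanβl) = 33.5 + j51.6 Ω
Γ_s = (Z_in − Z_s)/(Z_in + Z_s) = (-41.5 + j51.6)/(109 + j51.6), |Γ_s| = 0.551
VSWR = (1 + |Γ_s|)/(1 − |Γ_s|)

VSWR ≈ 3.45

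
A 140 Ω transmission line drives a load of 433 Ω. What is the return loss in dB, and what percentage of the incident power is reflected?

RL ≈ 5.83 dB; 26.1% of incident power reflected

Γ = (433 − 140)/(433 + 140) = 0.511
RL = −20·log₁₀(0.511) = 5.83 dB
P_refl/P_inc = |Γ|² = 0.261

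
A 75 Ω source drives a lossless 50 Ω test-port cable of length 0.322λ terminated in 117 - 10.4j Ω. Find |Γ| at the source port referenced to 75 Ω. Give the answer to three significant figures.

|Γ| ≈ 0.517

βl = 2π × 0.322 = 116°
tan(βl) = -2.06
Z_in = Z_0·(Z_L + jZ_0·tanβl)/(Z_0 + jZ_L·tanβl) = 26 + j21.2 Ω
Γ_s = (Z_in − Z_s)/(Z_in + Z_s) = (-49 + j21.2)/(101 + j21.2), |Γ_s| = 0.517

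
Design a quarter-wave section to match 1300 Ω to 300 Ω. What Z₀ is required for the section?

Z_qwt ≈ 624 Ω

Z_qwt = √(Z_0·R_L) = √(300 × 1300) = √390000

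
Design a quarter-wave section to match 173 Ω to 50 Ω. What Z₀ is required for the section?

Z_qwt = √(Z_0·R_L) = √(50 × 173) = √8650

Z_qwt ≈ 93 Ω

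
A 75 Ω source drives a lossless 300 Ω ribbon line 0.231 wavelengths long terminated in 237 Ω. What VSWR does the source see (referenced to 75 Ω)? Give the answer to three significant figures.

VSWR ≈ 5.04

βl = 2π × 0.231 = 83.2°
tan(βl) = 8.34
Z_in = Z_0·(Z_L + jZ_0·tanβl)/(Z_0 + jZ_L·tanβl) = 377 + j21.2 Ω
Γ_s = (Z_in − Z_s)/(Z_in + Z_s) = (302 + j21.2)/(452 + j21.2), |Γ_s| = 0.669
VSWR = (1 + |Γ_s|)/(1 − |Γ_s|)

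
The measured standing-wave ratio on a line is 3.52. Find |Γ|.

|Γ| = (S − 1)/(S + 1) = (3.52 − 1)/(3.52 + 1) = 2.52/4.52

|Γ| ≈ 0.558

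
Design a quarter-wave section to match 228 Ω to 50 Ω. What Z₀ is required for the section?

Z_qwt = √(Z_0·R_L) = √(50 × 228) = √11400

Z_qwt ≈ 107 Ω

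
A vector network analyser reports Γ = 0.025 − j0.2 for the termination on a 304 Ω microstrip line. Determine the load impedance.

Z_L = Z_0·(1 + Γ)/(1 − Γ) = 304·(1.02 − j0.2)/(0.975 + j0.2)

Z_L ≈ 294 − j123 Ω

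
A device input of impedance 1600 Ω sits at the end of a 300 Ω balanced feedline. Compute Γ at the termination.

Γ = 0.684

Γ = (Z_L − Z_0)/(Z_L + Z_0) = (1600 − 300)/(1600 + 300) = 1300/1900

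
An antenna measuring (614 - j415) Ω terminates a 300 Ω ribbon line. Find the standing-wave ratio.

VSWR ≈ 3.15

Γ = (Z_L − Z_0)/(Z_L + Z_0) = (314 − j415)/(914 − j415)
|Γ| = 520/1000 = 0.518
VSWR = (1 + |Γ|)/(1 − |Γ|) = 1.52/0.482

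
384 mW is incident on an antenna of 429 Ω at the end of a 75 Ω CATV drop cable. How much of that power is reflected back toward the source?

Γ = (429 − 75)/(429 + 75) = 0.702
|Γ|² = 0.493
P_refl = |Γ|²·P_inc = 189 mW, P_del = (1 − |Γ|²)·P_inc = 195 mW

P_reflected ≈ 189 mW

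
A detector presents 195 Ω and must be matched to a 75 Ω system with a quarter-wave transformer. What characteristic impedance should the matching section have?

Z_qwt ≈ 121 Ω

Z_qwt = √(Z_0·R_L) = √(75 × 195) = √14620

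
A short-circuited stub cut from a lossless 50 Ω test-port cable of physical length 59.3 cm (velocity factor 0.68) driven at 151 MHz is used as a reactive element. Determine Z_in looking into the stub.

λ = v/f = 0.68·c / 151 MHz = 1.35 m
βl = 2π·l/λ = 2π × 0.439 = 158°
tan(βl) = -0.404
For a short-circuited stub, Z_in = jZ_0·tan(βl)

Z_in ≈ −j20.2 Ω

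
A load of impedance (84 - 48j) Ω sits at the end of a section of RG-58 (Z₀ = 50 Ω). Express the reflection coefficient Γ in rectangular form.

Γ ≈ 0.339 − j0.237

Γ = (Z_L − Z_0)/(Z_L + Z_0) = (34 − j48)/(134 − j48)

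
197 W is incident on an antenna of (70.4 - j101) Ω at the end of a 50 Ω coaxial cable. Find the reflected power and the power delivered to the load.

P_reflected ≈ 84.7 W; P_delivered ≈ 112 W

|Γ| = |(20.4 − j101)/(120.4 − j101)| = 0.656
|Γ|² = 0.43
P_refl = |Γ|²·P_inc = 84.7 W, P_del = (1 − |Γ|²)·P_inc = 112 W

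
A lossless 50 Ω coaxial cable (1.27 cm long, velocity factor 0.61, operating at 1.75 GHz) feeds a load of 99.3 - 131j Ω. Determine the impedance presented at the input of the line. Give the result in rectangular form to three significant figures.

λ = v/f = 0.61·c / 1.75 GHz = 0.105 m
βl = 2π·l/λ = 2π × 0.121 = 43.7°
tan(βl) = tan(43.7°) = 0.956
Z_in = Z_0·(Z_L + jZ_0·tanβl)/(Z_0 + jZ_L·tanβl)
     = 50·(99.3 − j83.2)/(175 + j95)

Z_in ≈ 12 − j30.2 Ω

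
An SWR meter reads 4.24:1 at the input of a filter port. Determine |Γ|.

|Γ| ≈ 0.618

|Γ| = (S − 1)/(S + 1) = (4.24 − 1)/(4.24 + 1) = 3.24/5.24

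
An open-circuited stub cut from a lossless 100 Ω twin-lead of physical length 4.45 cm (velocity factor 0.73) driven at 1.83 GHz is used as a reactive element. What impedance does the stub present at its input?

λ = v/f = 0.73·c / 1.83 GHz = 0.12 m
βl = 2π·l/λ = 2π × 0.372 = 134°
tan(βl) = -1.04
For an open-circuited stub, Z_in = −jZ_0·cot(βl) = −jZ_0/tan(βl)

Z_in ≈ +j96.1 Ω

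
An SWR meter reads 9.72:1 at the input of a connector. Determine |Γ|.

|Γ| ≈ 0.813

|Γ| = (S − 1)/(S + 1) = (9.72 − 1)/(9.72 + 1) = 8.72/10.7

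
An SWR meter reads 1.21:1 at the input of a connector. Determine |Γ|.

|Γ| ≈ 0.095

|Γ| = (S − 1)/(S + 1) = (1.21 − 1)/(1.21 + 1) = 0.21/2.21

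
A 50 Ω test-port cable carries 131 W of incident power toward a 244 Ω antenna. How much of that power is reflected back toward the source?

P_reflected ≈ 57 W

Γ = (244 − 50)/(244 + 50) = 0.66
|Γ|² = 0.435
P_refl = |Γ|²·P_inc = 57 W, P_del = (1 − |Γ|²)·P_inc = 74 W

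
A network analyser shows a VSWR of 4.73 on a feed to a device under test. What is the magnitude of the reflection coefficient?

|Γ| ≈ 0.651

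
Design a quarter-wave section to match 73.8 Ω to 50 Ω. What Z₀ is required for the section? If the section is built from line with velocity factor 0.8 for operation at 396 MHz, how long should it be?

Z_qwt = √(Z_0·R_L) = √(50 × 73.8) = √3690
λ = 0.8·c/f = 0.606 m, so l = λ/4 = 0.152 m

Z_qwt ≈ 60.7 Ω; length ≈ 15.2 cm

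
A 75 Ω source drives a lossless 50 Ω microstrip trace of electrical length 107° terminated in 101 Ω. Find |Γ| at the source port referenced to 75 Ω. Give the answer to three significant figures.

tan(βl) = -3.27
Z_in = Z_0·(Z_L + jZ_0·tanβl)/(Z_0 + jZ_L·tanβl) = 26.5 + j11.3 Ω
Γ_s = (Z_in − Z_s)/(Z_in + Z_s) = (-48.5 + j11.3)/(101 + j11.3), |Γ_s| = 0.488

|Γ| ≈ 0.488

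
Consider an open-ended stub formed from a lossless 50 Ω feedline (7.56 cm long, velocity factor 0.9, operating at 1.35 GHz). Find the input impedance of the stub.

Z_in ≈ +j51.9 Ω

λ = v/f = 0.9·c / 1.35 GHz = 0.2 m
βl = 2π·l/λ = 2π × 0.378 = 136°
tan(βl) = -0.963
For an open-ended stub, Z_in = −jZ_0·cot(βl) = −jZ_0/tan(βl)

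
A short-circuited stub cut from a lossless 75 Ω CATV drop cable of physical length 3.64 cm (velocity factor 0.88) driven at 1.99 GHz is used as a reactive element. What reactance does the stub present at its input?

X_in ≈ -486 Ω (capacitive)

λ = v/f = 0.88·c / 1.99 GHz = 0.133 m
βl = 2π·l/λ = 2π × 0.274 = 98.8°
tan(βl) = -6.48
For a short-circuited stub, Z_in = jZ_0·tan(βl)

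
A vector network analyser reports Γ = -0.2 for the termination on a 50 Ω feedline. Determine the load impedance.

Z_L = Z_0·(1 + Γ)/(1 − Γ) = 50·(0.8)/(1.2)

Z_L ≈ 33.3 Ω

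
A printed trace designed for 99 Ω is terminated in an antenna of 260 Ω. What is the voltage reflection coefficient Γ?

Γ = 0.448

Γ = (Z_L − Z_0)/(Z_L + Z_0) = (260 − 99)/(260 + 99) = 161/359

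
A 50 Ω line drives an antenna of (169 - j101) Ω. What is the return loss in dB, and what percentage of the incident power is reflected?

Γ = (119 − j101)/(219 − j101), |Γ| = 0.647
RL = −20·log₁₀(0.647) = 3.78 dB
P_refl/P_inc = |Γ|² = 0.419

RL ≈ 3.78 dB; 41.9% of incident power reflected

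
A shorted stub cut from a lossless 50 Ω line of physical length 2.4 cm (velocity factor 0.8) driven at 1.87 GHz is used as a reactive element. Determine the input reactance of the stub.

λ = v/f = 0.8·c / 1.87 GHz = 0.128 m
βl = 2π·l/λ = 2π × 0.187 = 67.3°
tan(βl) = 2.39
For a shorted stub, Z_in = jZ_0·tan(βl)

X_in ≈ 120 Ω (inductive)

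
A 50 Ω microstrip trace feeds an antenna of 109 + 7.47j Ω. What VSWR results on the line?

VSWR ≈ 2.19

Γ = (Z_L − Z_0)/(Z_L + Z_0) = (59 + j7.47)/(159 + j7.47)
|Γ| = 59.5/159 = 0.374
VSWR = (1 + |Γ|)/(1 − |Γ|) = 1.37/0.626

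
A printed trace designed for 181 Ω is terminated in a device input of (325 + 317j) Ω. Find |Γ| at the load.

|Γ| ≈ 0.583

Γ = (Z_L − Z_0)/(Z_L + Z_0) = (144 + j317)/(506 + j317)
|Γ| = 348/597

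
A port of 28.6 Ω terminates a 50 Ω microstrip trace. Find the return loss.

Γ = (28.6 − 50)/(28.6 + 50) = -0.272
RL = −20·log₁₀|Γ| = −20·log₁₀(0.272)

RL ≈ 11.3 dB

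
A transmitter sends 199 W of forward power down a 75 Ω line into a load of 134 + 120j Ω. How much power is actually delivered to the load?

|Γ| = |(59 + j120)/(209 + j120)| = 0.555
|Γ|² = 0.308
P_refl = |Γ|²·P_inc = 61.3 W, P_del = (1 − |Γ|²)·P_inc = 138 W

P_delivered ≈ 138 W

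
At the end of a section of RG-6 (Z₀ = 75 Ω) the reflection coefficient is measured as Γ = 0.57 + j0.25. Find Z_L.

Z_L = Z_0·(1 + Γ)/(1 − Γ) = 75·(1.57 + j0.25)/(0.43 − j0.25)

Z_L ≈ 186 + j152 Ω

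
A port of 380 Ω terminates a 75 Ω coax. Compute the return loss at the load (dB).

Γ = (380 − 75)/(380 + 75) = 0.67
RL = −20·log₁₀|Γ| = −20·log₁₀(0.67)

RL ≈ 3.47 dB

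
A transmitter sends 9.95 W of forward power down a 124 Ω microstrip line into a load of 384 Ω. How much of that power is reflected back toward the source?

Γ = (384 − 124)/(384 + 124) = 0.512
|Γ|² = 0.262
P_refl = |Γ|²·P_inc = 2.61 W, P_del = (1 − |Γ|²)·P_inc = 7.34 W

P_reflected ≈ 2.61 W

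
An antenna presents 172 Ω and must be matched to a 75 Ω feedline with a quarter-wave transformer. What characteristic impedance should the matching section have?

Z_qwt ≈ 114 Ω

Z_qwt = √(Z_0·R_L) = √(75 × 172) = √12900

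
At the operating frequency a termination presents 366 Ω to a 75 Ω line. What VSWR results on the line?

Γ = (366 − 75)/(366 + 75) = 0.66
VSWR = (1 + 0.66)/(1 − 0.66)

VSWR ≈ 4.88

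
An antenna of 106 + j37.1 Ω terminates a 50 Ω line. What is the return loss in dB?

Γ = (56 + j37.1)/(156 + j37.1), |Γ| = 0.419
RL = −20·log₁₀|Γ| = −20·log₁₀(0.419)

RL ≈ 7.56 dB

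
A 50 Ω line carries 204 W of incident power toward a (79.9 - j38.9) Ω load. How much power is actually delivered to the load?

P_delivered ≈ 177 W

|Γ| = |(29.9 − j38.9)/(129.9 − j38.9)| = 0.362
|Γ|² = 0.131
P_refl = |Γ|²·P_inc = 26.7 W, P_del = (1 − |Γ|²)·P_inc = 177 W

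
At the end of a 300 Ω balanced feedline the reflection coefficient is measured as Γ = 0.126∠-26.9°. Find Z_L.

Z_L ≈ 373 − j43.2 Ω

Z_L = Z_0·(1 + Γ)/(1 − Γ) = 300·(1.11 − j0.057)/(0.888 + j0.057)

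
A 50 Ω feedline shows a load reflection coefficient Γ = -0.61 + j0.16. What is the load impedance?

Z_L = Z_0·(1 + Γ)/(1 − Γ) = 50·(0.39 + j0.16)/(1.61 − j0.16)

Z_L ≈ 11.5 + j6.11 Ω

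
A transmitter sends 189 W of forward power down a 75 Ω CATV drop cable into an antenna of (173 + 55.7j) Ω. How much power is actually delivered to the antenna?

P_delivered ≈ 152 W

|Γ| = |(98 + j55.7)/(248 + j55.7)| = 0.443
|Γ|² = 0.197
P_refl = |Γ|²·P_inc = 37.2 W, P_del = (1 − |Γ|²)·P_inc = 152 W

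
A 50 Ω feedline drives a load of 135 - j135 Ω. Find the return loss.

RL ≈ 3.14 dB

Γ = (85 − j135)/(185 − j135), |Γ| = 0.697
RL = −20·log₁₀|Γ| = −20·log₁₀(0.697)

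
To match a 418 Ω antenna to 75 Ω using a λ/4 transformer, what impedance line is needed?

Z_qwt = √(Z_0·R_L) = √(75 × 418) = √31350

Z_qwt ≈ 177 Ω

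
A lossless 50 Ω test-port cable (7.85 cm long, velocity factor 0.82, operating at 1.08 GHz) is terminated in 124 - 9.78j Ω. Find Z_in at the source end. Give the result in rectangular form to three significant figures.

λ = v/f = 0.82·c / 1.08 GHz = 0.228 m
βl = 2π·l/λ = 2π × 0.345 = 124°
tan(βl) = tan(124°) = -1.48
Z_in = Z_0·(Z_L + jZ_0·tanβl)/(Z_0 + jZ_L·tanβl)
     = 50·(124 − j83.7)/(35.5 − j183)

Z_in ≈ 28.3 + j28.3 Ω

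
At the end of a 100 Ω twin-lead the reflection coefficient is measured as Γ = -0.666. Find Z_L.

Z_L = Z_0·(1 + Γ)/(1 − Γ) = 100·(0.334)/(1.67)

Z_L ≈ 20 Ω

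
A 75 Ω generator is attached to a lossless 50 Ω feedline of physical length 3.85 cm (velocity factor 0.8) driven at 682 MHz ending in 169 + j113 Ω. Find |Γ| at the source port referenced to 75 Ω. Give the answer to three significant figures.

|Γ| ≈ 0.635

λ = v/f = 0.8·c / 682 MHz = 0.352 m
βl = 2π·l/λ = 2π × 0.109 = 39.4°
tan(βl) = 0.821
Z_in = Z_0·(Z_L + jZ_0·tanβl)/(Z_0 + jZ_L·tanβl) = 33.6 − j71.2 Ω
Γ_s = (Z_in − Z_s)/(Z_in + Z_s) = (-41.4 − j71.2)/(109 − j71.2), |Γ_s| = 0.635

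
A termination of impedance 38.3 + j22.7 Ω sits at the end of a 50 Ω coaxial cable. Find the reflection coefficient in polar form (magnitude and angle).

Γ ≈ 0.28 ∠ 103°

Γ = (Z_L − Z_0)/(Z_L + Z_0) = (-11.7 + j22.7)/(88.3 + j22.7)
|Γ| = 25.5/91.2 = 0.28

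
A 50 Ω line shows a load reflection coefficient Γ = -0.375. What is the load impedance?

Z_L = Z_0·(1 + Γ)/(1 − Γ) = 50·(0.625)/(1.38)

Z_L ≈ 22.7 Ω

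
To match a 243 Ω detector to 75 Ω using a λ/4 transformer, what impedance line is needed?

Z_qwt ≈ 135 Ω

Z_qwt = √(Z_0·R_L) = √(75 × 243) = √18220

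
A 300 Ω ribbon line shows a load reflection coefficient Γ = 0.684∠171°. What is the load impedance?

Z_L ≈ 56.6 + j22.8 Ω

Z_L = Z_0·(1 + Γ)/(1 − Γ) = 300·(0.324 + j0.107)/(1.68 − j0.107)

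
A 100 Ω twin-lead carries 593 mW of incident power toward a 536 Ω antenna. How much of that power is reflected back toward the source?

P_reflected ≈ 279 mW

Γ = (536 − 100)/(536 + 100) = 0.686
|Γ|² = 0.47
P_refl = |Γ|²·P_inc = 279 mW, P_del = (1 − |Γ|²)·P_inc = 314 mW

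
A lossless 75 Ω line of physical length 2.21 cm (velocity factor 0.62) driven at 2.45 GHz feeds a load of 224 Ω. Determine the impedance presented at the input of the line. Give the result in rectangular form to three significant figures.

Z_in ≈ 26.7 + j17.5 Ω

λ = v/f = 0.62·c / 2.45 GHz = 0.0759 m
βl = 2π·l/λ = 2π × 0.291 = 105°
tan(βl) = tan(105°) = -3.79
Z_in = Z_0·(Z_L + jZ_0·tanβl)/(Z_0 + jZ_L·tanβl)
     = 75·(224 − j284)/(75 − j848)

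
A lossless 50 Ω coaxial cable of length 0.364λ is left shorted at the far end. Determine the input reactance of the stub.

βl = 2π × 0.364 = 131°
tan(βl) = -1.15
For a shorted stub, Z_in = jZ_0·tan(βl)

X_in ≈ -57.4 Ω (capacitive)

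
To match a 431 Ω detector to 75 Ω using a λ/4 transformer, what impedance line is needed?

Z_qwt = √(Z_0·R_L) = √(75 × 431) = √32320

Z_qwt ≈ 180 Ω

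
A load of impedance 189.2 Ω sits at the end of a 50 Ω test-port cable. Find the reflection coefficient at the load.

Γ = (Z_L − Z_0)/(Z_L + Z_0) = (189.2 − 50)/(189.2 + 50) = 139.2/239.2

Γ = 0.582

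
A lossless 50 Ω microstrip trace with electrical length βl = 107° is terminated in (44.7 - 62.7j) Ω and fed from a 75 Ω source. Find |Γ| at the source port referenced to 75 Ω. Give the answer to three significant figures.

tan(βl) = -3.27
Z_in = Z_0·(Z_L + jZ_0·tanβl)/(Z_0 + jZ_L·tanβl) = 28.8 + j45.8 Ω
Γ_s = (Z_in − Z_s)/(Z_in + Z_s) = (-46.2 + j45.8)/(104 + j45.8), |Γ_s| = 0.574

|Γ| ≈ 0.574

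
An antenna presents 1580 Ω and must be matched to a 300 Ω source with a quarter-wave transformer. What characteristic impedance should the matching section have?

Z_qwt = √(Z_0·R_L) = √(300 × 1580) = √474000

Z_qwt ≈ 688 Ω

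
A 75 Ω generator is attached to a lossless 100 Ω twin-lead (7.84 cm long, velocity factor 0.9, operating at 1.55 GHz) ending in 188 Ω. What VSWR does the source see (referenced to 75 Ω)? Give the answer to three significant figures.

VSWR ≈ 2.42

λ = v/f = 0.9·c / 1.55 GHz = 0.174 m
βl = 2π·l/λ = 2π × 0.45 = 162°
tan(βl) = -0.324
Z_in = Z_0·(Z_L + jZ_0·tanβl)/(Z_0 + jZ_L·tanβl) = 151 + j59.9 Ω
Γ_s = (Z_in − Z_s)/(Z_in + Z_s) = (76.5 + j59.9)/(226 + j59.9), |Γ_s| = 0.415
VSWR = (1 + |Γ_s|)/(1 − |Γ_s|)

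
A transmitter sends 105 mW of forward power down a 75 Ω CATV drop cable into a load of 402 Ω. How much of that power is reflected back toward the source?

P_reflected ≈ 49.3 mW

Γ = (402 − 75)/(402 + 75) = 0.686
|Γ|² = 0.47
P_refl = |Γ|²·P_inc = 49.3 mW, P_del = (1 − |Γ|²)·P_inc = 55.7 mW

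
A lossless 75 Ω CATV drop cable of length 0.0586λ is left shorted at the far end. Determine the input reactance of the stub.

X_in ≈ 28.9 Ω (inductive)

βl = 2π × 0.0586 = 21.1°
tan(βl) = 0.386
For a shorted stub, Z_in = jZ_0·tan(βl)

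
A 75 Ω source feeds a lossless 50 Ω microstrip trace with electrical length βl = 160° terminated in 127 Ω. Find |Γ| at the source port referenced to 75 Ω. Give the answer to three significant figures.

|Γ| ≈ 0.331

tan(βl) = -0.364
Z_in = Z_0·(Z_L + jZ_0·tanβl)/(Z_0 + jZ_L·tanβl) = 77.5 + j53.5 Ω
Γ_s = (Z_in − Z_s)/(Z_in + Z_s) = (2.55 + j53.5)/(153 + j53.5), |Γ_s| = 0.331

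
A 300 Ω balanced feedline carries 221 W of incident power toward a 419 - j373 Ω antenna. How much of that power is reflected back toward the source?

P_reflected ≈ 51.6 W

|Γ| = |(119 − j373)/(719 − j373)| = 0.483
|Γ|² = 0.234
P_refl = |Γ|²·P_inc = 51.6 W, P_del = (1 − |Γ|²)·P_inc = 169 W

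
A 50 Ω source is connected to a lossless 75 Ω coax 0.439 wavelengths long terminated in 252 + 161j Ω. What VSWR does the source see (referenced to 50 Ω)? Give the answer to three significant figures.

VSWR ≈ 6.25

βl = 2π × 0.439 = 158°
tan(βl) = -0.403
Z_in = Z_0·(Z_L + jZ_0·tanβl)/(Z_0 + jZ_L·tanβl) = 55.1 + j110 Ω
Γ_s = (Z_in − Z_s)/(Z_in + Z_s) = (5.11 + j110)/(105 + j110), |Γ_s| = 0.724
VSWR = (1 + |Γ_s|)/(1 − |Γ_s|)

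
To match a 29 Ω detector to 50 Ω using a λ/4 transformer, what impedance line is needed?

Z_qwt ≈ 38.1 Ω

Z_qwt = √(Z_0·R_L) = √(50 × 29) = √1450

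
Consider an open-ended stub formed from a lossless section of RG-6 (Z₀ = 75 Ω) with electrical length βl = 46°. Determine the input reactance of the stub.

tan(βl) = 1.04
For an open-ended stub, Z_in = −jZ_0·cot(βl) = −jZ_0/tan(βl)

X_in ≈ -72.4 Ω (capacitive)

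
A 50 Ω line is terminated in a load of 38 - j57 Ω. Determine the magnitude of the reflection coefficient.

Γ = (Z_L − Z_0)/(Z_L + Z_0) = (-12 − j57)/(88 − j57)
|Γ| = 58.2/105

|Γ| ≈ 0.556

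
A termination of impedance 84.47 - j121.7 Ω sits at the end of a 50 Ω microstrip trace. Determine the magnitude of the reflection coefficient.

Γ = (Z_L − Z_0)/(Z_L + Z_0) = (34.47 − j121.7)/(134.5 − j121.7)
|Γ| = 126/181

|Γ| ≈ 0.697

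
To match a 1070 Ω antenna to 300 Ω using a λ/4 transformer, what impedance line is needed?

Z_qwt = √(Z_0·R_L) = √(300 × 1070) = √321000

Z_qwt ≈ 567 Ω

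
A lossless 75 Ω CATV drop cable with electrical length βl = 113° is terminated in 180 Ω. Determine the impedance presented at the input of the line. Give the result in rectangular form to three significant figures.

Z_in ≈ 35.8 + j25.5 Ω

tan(βl) = tan(113°) = -2.36
Z_in = Z_0·(Z_L + jZ_0·tanβl)/(Z_0 + jZ_L·tanβl)
     = 75·(180 − j177)/(75 − j424)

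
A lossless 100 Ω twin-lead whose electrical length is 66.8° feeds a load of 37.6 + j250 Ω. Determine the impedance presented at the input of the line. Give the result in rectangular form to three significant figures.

Z_in ≈ 10 − j98.2 Ω

tan(βl) = tan(66.8°) = 2.33
Z_in = Z_0·(Z_L + jZ_0·tanβl)/(Z_0 + jZ_L·tanβl)
     = 100·(37.6 + j483)/(-483 + j87.7)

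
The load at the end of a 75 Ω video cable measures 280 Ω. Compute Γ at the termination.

Γ = 0.577

Γ = (Z_L − Z_0)/(Z_L + Z_0) = (280 − 75)/(280 + 75) = 205/355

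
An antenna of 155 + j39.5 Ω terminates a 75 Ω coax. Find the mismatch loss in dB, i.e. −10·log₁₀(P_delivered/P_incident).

mismatch loss ≈ 0.686 dB

Γ = (80 + j39.5)/(230 + j39.5), |Γ| = 0.382
|Γ|² = 0.146, so P_del/P_inc = 1 − |Γ|² = 0.854
ML = −10·log₁₀(1 − |Γ|²)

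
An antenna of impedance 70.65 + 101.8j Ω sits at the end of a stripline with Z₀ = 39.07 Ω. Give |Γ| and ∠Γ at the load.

Γ ≈ 0.712 ∠ 29.9°

Γ = (Z_L − Z_0)/(Z_L + Z_0) = (31.58 + j101.8)/(109.7 + j101.8)
|Γ| = 107/150 = 0.712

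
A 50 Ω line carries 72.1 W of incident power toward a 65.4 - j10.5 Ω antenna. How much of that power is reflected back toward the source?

P_reflected ≈ 1.87 W

|Γ| = |(15.4 − j10.5)/(115.4 − j10.5)| = 0.161
|Γ|² = 0.0259
P_refl = |Γ|²·P_inc = 1.87 W, P_del = (1 − |Γ|²)·P_inc = 70.2 W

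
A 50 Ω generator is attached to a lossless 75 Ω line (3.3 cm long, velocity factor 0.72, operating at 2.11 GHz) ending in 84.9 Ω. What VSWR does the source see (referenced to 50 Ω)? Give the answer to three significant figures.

VSWR ≈ 1.41

λ = v/f = 0.72·c / 2.11 GHz = 0.102 m
βl = 2π·l/λ = 2π × 0.322 = 116°
tan(βl) = -2.05
Z_in = Z_0·(Z_L + jZ_0·tanβl)/(Z_0 + jZ_L·tanβl) = 69.2 + j6.79 Ω
Γ_s = (Z_in − Z_s)/(Z_in + Z_s) = (19.2 + j6.79)/(119 + j6.79), |Γ_s| = 0.17
VSWR = (1 + |Γ_s|)/(1 − |Γ_s|)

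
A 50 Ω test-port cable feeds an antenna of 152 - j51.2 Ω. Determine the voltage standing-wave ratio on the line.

Γ = (Z_L − Z_0)/(Z_L + Z_0) = (102 − j51.2)/(202 − j51.2)
|Γ| = 114/208 = 0.548
VSWR = (1 + |Γ|)/(1 − |Γ|) = 1.55/0.452

VSWR ≈ 3.42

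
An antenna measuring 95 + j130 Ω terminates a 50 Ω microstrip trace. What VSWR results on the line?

VSWR ≈ 5.81

Γ = (Z_L − Z_0)/(Z_L + Z_0) = (45 + j130)/(145 + j130)
|Γ| = 138/195 = 0.706
VSWR = (1 + |Γ|)/(1 − |Γ|) = 1.71/0.294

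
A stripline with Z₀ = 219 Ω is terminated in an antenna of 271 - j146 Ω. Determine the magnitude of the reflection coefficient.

Γ = (Z_L − Z_0)/(Z_L + Z_0) = (52 − j146)/(490 − j146)
|Γ| = 155/511

|Γ| ≈ 0.303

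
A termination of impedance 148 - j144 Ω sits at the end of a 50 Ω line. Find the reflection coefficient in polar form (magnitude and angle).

Γ = (Z_L − Z_0)/(Z_L + Z_0) = (98 − j144)/(198 − j144)
|Γ| = 174/245 = 0.711

Γ ≈ 0.711 ∠ -19.7°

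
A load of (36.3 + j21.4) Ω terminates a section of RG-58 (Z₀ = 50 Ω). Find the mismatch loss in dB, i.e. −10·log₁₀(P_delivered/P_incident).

mismatch loss ≈ 0.37 dB

Γ = (-13.7 + j21.4)/(86.3 + j21.4), |Γ| = 0.286
|Γ|² = 0.0817, so P_del/P_inc = 1 − |Γ|² = 0.918
ML = −10·log₁₀(1 − |Γ|²)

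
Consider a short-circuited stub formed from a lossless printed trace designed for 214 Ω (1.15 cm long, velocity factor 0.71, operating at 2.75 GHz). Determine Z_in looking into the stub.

Z_in ≈ +j289 Ω

λ = v/f = 0.71·c / 2.75 GHz = 0.0775 m
βl = 2π·l/λ = 2π × 0.148 = 53.5°
tan(βl) = 1.35
For a short-circuited stub, Z_in = jZ_0·tan(βl)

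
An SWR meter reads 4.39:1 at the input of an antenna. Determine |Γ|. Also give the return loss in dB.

|Γ| ≈ 0.629; return loss ≈ 4.03 dB

|Γ| = (S − 1)/(S + 1) = (4.39 − 1)/(4.39 + 1) = 3.39/5.39
RL = −20·log₁₀|Γ| = −20·log₁₀(0.629)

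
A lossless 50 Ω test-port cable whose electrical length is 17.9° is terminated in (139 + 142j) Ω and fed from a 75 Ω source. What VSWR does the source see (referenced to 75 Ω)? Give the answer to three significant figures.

tan(βl) = 0.323
Z_in = Z_0·(Z_L + jZ_0·tanβl)/(Z_0 + jZ_L·tanβl) = 189 − j137 Ω
Γ_s = (Z_in − Z_s)/(Z_in + Z_s) = (114 − j137)/(264 − j137), |Γ_s| = 0.6
VSWR = (1 + |Γ_s|)/(1 − |Γ_s|)

VSWR ≈ 4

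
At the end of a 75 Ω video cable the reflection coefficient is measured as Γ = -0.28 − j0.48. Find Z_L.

Z_L ≈ 27.7 − j38.5 Ω

Z_L = Z_0·(1 + Γ)/(1 − Γ) = 75·(0.72 − j0.48)/(1.28 + j0.48)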